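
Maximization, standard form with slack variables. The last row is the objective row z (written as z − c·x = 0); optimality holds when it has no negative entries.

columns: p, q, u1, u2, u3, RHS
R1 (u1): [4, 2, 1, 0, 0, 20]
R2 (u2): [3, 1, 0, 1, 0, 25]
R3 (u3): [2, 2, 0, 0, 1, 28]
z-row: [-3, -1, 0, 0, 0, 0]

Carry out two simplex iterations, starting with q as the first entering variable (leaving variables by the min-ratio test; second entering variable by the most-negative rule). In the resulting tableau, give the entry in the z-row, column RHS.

15

Ratio test on column q — row 1: 20/2 = 10; row 2: 25/1 = 25; row 3: 28/2 = 14. Minimum is 10 at row 1 (u1 leaves); pivot element 2.
Divide row 1 by 2; eliminate column q from the other rows.
Second iteration: most negative z-row entry is -1 in column p, so p enters.
Ratio test on column p — row 1: 10/2 = 5; row 2: 15/1 = 15; row 3: entry -2 ≤ 0. Minimum is 5 at row 1 (q leaves); pivot element 2.
Divide row 1 by 2; eliminate column p from the other rows.
After both pivots, the entry at the z-row, column RHS is 15.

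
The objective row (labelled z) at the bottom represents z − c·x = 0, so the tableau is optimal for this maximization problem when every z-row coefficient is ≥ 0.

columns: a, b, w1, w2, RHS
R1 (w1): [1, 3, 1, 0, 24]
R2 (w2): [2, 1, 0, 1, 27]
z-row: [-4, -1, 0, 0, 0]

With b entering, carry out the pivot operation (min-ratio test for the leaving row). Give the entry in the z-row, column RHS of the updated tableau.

8

Ratio test on column b — row 1: 24/3 = 8; row 2: 27/1 = 27. Minimum is 8 at row 1 (w1 leaves); pivot element 3.
Divide row 1 by 3; eliminate column b from the other rows.
z-row update in column RHS: 0 − (-1)·8 = 8.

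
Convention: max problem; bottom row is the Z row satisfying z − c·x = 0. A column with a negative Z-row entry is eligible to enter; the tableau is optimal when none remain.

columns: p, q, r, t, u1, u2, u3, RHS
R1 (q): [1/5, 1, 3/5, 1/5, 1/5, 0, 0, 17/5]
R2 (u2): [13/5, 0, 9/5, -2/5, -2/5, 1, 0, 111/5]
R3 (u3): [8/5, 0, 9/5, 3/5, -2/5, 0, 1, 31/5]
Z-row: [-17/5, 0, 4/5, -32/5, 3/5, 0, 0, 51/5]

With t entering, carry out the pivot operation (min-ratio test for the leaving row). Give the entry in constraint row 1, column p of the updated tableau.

Ratio test on column t — row 1: (17/5)/(1/5) = 17; row 2: entry -2/5 ≤ 0; row 3: (31/5)/(3/5) = 31/3. Minimum is 31/3 at row 3 (u3 leaves); pivot element 3/5.
Divide row 3 by 3/5; eliminate column t from the other rows.
Row 1 update in column p: 1/5 − (1/5)·(8/3) = -1/3.

-1/3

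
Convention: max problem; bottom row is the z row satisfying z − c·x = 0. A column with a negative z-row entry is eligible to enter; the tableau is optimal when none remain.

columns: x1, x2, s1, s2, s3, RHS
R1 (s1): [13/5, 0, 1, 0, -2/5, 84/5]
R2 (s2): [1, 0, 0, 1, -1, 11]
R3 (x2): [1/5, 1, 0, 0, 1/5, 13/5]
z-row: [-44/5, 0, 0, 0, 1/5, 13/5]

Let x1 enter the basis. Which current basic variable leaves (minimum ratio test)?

s1

Column x1 entries and ratios — s1: (84/5)/(13/5) = 84/13; s2: 11/1 = 11; x2: (13/5)/(1/5) = 13.
Smallest ratio is 84/13 in the row of s1, so s1 leaves.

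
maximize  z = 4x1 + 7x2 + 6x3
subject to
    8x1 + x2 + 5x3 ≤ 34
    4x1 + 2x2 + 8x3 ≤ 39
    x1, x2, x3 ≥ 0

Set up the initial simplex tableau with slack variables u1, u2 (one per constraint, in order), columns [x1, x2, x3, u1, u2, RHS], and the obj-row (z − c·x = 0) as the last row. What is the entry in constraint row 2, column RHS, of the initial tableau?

39

The RHS of constraint 2 is b_2 = 39.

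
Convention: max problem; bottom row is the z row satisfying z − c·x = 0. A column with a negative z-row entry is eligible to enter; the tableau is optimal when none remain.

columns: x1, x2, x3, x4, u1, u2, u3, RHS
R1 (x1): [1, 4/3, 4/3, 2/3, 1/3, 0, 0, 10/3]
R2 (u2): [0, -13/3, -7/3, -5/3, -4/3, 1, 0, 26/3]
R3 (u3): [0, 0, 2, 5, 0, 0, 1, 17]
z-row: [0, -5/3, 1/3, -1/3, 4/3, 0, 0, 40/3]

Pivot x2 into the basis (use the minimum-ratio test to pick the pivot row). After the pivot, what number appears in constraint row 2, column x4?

Ratio test on column x2 — row 1: (10/3)/(4/3) = 5/2; row 2: entry -13/3 ≤ 0; row 3: entry 0 ≤ 0. Minimum is 5/2 at row 1 (x1 leaves); pivot element 4/3.
Divide row 1 by 4/3; eliminate column x2 from the other rows.
Row 2 update in column x4: -5/3 − (-13/3)·(1/2) = 1/2.

1/2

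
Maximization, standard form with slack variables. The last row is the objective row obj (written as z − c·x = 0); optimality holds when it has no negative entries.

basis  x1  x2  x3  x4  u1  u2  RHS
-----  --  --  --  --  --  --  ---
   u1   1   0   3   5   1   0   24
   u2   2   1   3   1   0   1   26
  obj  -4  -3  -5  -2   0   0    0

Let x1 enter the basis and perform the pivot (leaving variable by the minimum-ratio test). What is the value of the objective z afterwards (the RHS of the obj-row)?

Ratio test on column x1 — row 1: 24/1 = 24; row 2: 26/2 = 13. Minimum is 13 at row 2 (u2 leaves); pivot element 2.
Pivot on row 2; the obj-row RHS becomes 0 − (-4)·13 = 52.

52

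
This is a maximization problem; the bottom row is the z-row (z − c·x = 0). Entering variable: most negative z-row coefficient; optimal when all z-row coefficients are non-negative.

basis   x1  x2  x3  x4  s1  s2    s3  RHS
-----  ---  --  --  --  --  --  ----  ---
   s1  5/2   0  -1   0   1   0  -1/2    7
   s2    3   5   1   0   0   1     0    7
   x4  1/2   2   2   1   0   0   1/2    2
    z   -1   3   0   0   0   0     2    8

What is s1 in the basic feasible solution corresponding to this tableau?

7

s1 is basic (row 1); its value is the RHS of that row, 7.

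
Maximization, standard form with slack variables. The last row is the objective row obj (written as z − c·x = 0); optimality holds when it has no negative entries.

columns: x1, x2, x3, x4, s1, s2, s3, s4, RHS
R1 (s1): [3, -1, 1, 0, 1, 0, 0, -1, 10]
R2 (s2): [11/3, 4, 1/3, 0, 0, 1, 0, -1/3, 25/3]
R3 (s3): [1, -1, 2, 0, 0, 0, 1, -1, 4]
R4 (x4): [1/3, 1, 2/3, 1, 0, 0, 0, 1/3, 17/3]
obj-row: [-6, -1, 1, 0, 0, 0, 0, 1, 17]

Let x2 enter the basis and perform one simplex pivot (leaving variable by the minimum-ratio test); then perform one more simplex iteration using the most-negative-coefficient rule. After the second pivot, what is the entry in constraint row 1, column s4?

-8/11

Ratio test on column x2 — row 1: entry -1 ≤ 0; row 2: (25/3)/4 = 25/12; row 3: entry -1 ≤ 0; row 4: (17/3)/1 = 17/3. Minimum is 25/12 at row 2 (s2 leaves); pivot element 4.
Divide row 2 by 4; eliminate column x2 from the other rows.
Second iteration: most negative obj-row entry is -61/12 in column x1, so x1 enters.
Ratio test on column x1 — row 1: (145/12)/(47/12) = 145/47; row 2: (25/12)/(11/12) = 25/11; row 3: (73/12)/(23/12) = 73/23; row 4: entry -7/12 ≤ 0. Minimum is 25/11 at row 2 (x2 leaves); pivot element 11/12.
Divide row 2 by 11/12; eliminate column x1 from the other rows.
After both pivots, the entry at constraint row 1, column s4 is -8/11.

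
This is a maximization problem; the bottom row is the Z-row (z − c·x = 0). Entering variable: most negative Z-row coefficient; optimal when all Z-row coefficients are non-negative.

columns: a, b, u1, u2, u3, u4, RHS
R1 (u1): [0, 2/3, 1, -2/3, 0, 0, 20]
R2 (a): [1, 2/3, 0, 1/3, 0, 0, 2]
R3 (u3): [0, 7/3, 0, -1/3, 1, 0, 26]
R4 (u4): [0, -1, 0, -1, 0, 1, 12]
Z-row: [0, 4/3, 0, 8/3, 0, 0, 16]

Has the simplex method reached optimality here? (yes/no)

Every Z-row coefficient is ≥ 0, so the tableau is optimal.

yes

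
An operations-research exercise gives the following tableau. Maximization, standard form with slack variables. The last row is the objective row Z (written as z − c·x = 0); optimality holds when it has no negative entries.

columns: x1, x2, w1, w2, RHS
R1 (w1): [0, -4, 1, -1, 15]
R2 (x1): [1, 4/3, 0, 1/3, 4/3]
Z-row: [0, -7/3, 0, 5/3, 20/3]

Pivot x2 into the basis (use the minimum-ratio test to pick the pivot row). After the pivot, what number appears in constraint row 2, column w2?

1/4

Ratio test on column x2 — row 1: entry -4 ≤ 0; row 2: (4/3)/(4/3) = 1. Minimum is 1 at row 2 (x1 leaves); pivot element 4/3.
Divide row 2 by 4/3; eliminate column x2 from the other rows.
In the new row 2, the w2 entry is the old entry divided by the pivot: (1/3)/(4/3) = 1/4.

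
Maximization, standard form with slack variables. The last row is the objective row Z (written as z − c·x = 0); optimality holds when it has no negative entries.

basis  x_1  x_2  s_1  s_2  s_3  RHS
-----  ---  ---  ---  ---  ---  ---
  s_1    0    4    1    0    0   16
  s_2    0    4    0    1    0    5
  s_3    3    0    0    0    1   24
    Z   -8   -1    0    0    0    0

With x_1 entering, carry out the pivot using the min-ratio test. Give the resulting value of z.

Ratio test on column x_1 — row 1: entry 0 ≤ 0; row 2: entry 0 ≤ 0; row 3: 24/3 = 8. Minimum is 8 at row 3 (s_3 leaves); pivot element 3.
Pivot on row 3; the Z-row RHS becomes 0 − (-8)·8 = 64.

64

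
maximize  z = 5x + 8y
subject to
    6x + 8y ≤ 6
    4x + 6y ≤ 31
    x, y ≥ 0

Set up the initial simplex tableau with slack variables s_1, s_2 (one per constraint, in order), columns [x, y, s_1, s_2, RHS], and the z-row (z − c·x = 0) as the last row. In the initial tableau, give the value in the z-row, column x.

-5

The z-row carries the negated objective coefficients: the x entry is -5.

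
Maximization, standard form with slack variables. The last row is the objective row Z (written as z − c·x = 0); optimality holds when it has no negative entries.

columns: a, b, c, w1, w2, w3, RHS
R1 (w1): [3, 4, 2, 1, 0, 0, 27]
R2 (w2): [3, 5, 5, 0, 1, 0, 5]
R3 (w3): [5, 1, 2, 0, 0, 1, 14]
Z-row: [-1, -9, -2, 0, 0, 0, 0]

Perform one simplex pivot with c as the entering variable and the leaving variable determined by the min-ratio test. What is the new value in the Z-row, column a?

1/5

Ratio test on column c — row 1: 27/2 = 27/2; row 2: 5/5 = 1; row 3: 14/2 = 7. Minimum is 1 at row 2 (w2 leaves); pivot element 5.
Divide row 2 by 5; eliminate column c from the other rows.
Z-row update in column a: -1 − (-2)·(3/5) = 1/5.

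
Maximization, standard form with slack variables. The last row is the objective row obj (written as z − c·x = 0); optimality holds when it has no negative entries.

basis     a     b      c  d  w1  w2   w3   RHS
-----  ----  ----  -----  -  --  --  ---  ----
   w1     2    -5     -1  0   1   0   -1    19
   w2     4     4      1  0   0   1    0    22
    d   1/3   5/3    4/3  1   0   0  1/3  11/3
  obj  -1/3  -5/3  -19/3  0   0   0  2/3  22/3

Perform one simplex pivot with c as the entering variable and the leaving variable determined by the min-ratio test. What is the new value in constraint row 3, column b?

5/4

Ratio test on column c — row 1: entry -1 ≤ 0; row 2: 22/1 = 22; row 3: (11/3)/(4/3) = 11/4. Minimum is 11/4 at row 3 (d leaves); pivot element 4/3.
Divide row 3 by 4/3; eliminate column c from the other rows.
In the new row 3, the b entry is the old entry divided by the pivot: (5/3)/(4/3) = 5/4.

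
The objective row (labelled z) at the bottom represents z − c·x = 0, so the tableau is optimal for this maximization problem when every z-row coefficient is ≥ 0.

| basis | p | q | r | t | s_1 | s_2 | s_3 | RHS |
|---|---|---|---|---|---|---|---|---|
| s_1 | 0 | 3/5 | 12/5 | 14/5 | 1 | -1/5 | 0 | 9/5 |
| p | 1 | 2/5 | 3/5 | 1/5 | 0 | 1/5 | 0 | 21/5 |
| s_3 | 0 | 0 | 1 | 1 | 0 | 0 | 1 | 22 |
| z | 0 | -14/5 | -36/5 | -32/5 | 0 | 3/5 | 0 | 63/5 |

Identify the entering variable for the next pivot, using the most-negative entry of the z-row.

r

Negative z-row entries: q: -14/5, r: -36/5, t: -32/5.
The most negative is -36/5 in column r, so r enters.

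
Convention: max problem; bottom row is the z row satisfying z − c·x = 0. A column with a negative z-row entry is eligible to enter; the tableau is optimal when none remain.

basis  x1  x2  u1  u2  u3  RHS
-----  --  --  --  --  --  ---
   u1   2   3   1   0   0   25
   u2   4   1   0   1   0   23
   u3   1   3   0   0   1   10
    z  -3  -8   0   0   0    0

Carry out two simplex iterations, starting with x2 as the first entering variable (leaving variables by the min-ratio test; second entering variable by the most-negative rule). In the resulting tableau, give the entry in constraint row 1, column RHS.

106/11

Ratio test on column x2 — row 1: 25/3 = 25/3; row 2: 23/1 = 23; row 3: 10/3 = 10/3. Minimum is 10/3 at row 3 (u3 leaves); pivot element 3.
Divide row 3 by 3; eliminate column x2 from the other rows.
Second iteration: most negative z-row entry is -1/3 in column x1, so x1 enters.
Ratio test on column x1 — row 1: 15/1 = 15; row 2: (59/3)/(11/3) = 59/11; row 3: (10/3)/(1/3) = 10. Minimum is 59/11 at row 2 (u2 leaves); pivot element 11/3.
Divide row 2 by 11/3; eliminate column x1 from the other rows.
After both pivots, the entry at constraint row 1, column RHS is 106/11.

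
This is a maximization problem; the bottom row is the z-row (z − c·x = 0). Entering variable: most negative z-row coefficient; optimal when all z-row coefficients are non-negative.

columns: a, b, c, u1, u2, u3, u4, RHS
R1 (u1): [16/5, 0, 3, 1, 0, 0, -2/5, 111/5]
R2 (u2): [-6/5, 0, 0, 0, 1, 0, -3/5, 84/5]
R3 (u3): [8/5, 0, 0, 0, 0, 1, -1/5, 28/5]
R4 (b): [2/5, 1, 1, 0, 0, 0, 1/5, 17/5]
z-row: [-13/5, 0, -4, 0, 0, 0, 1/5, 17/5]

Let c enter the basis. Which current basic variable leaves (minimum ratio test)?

b

Column c entries and ratios — u1: (111/5)/3 = 37/5; u2: 0 ≤ 0, skip; u3: 0 ≤ 0, skip; b: (17/5)/1 = 17/5.
Smallest ratio is 17/5 in the row of b, so b leaves.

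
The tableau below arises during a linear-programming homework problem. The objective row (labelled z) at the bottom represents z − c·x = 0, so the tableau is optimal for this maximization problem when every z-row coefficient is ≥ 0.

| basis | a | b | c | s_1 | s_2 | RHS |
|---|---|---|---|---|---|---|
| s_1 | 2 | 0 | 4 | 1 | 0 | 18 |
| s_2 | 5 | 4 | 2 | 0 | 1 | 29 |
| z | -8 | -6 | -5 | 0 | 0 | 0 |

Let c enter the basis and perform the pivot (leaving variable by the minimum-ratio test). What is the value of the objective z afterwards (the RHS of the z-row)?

Ratio test on column c — row 1: 18/4 = 9/2; row 2: 29/2 = 29/2. Minimum is 9/2 at row 1 (s_1 leaves); pivot element 4.
Pivot on row 1; the z-row RHS becomes 0 − (-5)·(9/2) = 45/2.

45/2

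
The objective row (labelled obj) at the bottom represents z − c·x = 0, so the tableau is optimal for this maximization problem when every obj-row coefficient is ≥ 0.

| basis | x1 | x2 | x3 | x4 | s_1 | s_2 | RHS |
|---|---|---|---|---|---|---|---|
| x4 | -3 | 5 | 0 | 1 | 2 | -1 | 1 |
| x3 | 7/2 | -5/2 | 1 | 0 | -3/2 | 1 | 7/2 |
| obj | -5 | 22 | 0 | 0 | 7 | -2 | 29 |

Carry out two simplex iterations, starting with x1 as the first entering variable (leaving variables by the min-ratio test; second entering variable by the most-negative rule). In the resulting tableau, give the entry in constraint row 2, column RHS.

Ratio test on column x1 — row 1: entry -3 ≤ 0; row 2: (7/2)/(7/2) = 1. Minimum is 1 at row 2 (x3 leaves); pivot element 7/2.
Divide row 2 by 7/2; eliminate column x1 from the other rows.
Second iteration: most negative obj-row entry is -4/7 in column s_2, so s_2 enters.
Ratio test on column s_2 — row 1: entry -1/7 ≤ 0; row 2: 1/(2/7) = 7/2. Minimum is 7/2 at row 2 (x1 leaves); pivot element 2/7.
Divide row 2 by 2/7; eliminate column s_2 from the other rows.
After both pivots, the entry at constraint row 2, column RHS is 7/2.

7/2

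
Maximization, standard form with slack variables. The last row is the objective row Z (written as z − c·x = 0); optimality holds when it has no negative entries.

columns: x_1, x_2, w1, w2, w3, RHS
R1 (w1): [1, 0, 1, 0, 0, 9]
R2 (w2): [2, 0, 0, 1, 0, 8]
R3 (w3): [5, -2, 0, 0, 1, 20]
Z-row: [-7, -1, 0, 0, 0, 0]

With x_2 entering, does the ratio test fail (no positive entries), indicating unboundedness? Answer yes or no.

Every constraint-row entry in column x_2 is ≤ 0, so increasing x_2 is unbounded.

yes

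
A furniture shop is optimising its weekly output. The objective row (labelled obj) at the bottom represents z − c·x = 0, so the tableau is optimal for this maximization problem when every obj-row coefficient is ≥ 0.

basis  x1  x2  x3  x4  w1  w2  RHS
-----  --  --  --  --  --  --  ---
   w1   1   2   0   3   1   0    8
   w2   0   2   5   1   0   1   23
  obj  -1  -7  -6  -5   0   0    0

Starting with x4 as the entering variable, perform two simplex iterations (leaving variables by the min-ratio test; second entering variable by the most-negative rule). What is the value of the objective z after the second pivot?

566/15

Ratio test on column x4 — row 1: 8/3 = 8/3; row 2: 23/1 = 23. Minimum is 8/3 at row 1 (w1 leaves); pivot element 3.
Pivot on row 1; the obj-row RHS becomes 0 − (-5)·(8/3) = 40/3.
Next entering variable (most negative obj-row entry -6): x3.
Ratio test on column x3 — row 1: entry 0 ≤ 0; row 2: (61/3)/5 = 61/15. Minimum is 61/15 at row 2 (w2 leaves); pivot element 5.
After the second pivot the obj-row RHS is 40/3 − (-6)·(61/15) = 566/15.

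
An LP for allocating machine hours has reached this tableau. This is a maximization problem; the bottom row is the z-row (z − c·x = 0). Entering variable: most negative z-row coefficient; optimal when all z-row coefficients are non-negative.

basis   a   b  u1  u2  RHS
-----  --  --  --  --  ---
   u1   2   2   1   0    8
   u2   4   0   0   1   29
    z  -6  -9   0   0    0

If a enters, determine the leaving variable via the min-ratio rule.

u1

Column a entries and ratios — u1: 8/2 = 4; u2: 29/4 = 29/4.
Smallest ratio is 4 in the row of u1, so u1 leaves.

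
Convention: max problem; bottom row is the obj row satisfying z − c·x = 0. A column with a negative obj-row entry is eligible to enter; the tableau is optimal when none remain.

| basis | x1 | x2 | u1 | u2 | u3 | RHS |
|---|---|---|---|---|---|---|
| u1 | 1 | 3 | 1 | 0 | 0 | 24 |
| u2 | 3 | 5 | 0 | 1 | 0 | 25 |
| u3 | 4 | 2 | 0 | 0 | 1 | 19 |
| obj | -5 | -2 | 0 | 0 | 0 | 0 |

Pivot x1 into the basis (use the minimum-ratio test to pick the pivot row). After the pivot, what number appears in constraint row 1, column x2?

5/2

Ratio test on column x1 — row 1: 24/1 = 24; row 2: 25/3 = 25/3; row 3: 19/4 = 19/4. Minimum is 19/4 at row 3 (u3 leaves); pivot element 4.
Divide row 3 by 4; eliminate column x1 from the other rows.
Row 1 update in column x2: 3 − 1·(1/2) = 5/2.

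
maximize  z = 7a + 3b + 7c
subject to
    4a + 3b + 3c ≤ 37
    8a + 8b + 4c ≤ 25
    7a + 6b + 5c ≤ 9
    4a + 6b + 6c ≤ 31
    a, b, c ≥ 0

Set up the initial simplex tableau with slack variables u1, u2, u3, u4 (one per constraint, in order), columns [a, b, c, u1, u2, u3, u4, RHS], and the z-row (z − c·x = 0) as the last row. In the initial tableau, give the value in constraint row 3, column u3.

1

Slack u3 belongs to constraint 3; its column is the unit vector e_3, so the entry in row 3 is 1.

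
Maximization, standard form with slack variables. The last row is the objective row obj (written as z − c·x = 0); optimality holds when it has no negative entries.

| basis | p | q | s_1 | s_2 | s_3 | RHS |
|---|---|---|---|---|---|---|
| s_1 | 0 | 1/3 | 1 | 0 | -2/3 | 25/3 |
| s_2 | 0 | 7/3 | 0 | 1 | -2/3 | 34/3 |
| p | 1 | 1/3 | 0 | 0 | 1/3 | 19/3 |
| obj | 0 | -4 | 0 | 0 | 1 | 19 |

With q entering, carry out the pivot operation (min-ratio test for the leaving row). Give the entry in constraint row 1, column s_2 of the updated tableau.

-1/7

Ratio test on column q — row 1: (25/3)/(1/3) = 25; row 2: (34/3)/(7/3) = 34/7; row 3: (19/3)/(1/3) = 19. Minimum is 34/7 at row 2 (s_2 leaves); pivot element 7/3.
Divide row 2 by 7/3; eliminate column q from the other rows.
Row 1 update in column s_2: 0 − (1/3)·(3/7) = -1/7.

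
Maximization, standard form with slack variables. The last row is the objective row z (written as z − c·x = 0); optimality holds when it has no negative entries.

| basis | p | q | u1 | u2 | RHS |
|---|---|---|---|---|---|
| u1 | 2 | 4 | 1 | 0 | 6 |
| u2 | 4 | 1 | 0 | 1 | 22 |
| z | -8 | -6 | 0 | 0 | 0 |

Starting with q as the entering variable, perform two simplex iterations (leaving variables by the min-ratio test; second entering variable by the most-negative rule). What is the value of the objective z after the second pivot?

Ratio test on column q — row 1: 6/4 = 3/2; row 2: 22/1 = 22. Minimum is 3/2 at row 1 (u1 leaves); pivot element 4.
Pivot on row 1; the z-row RHS becomes 0 − (-6)·(3/2) = 9.
Next entering variable (most negative z-row entry -5): p.
Ratio test on column p — row 1: (3/2)/(1/2) = 3; row 2: (41/2)/(7/2) = 41/7. Minimum is 3 at row 1 (q leaves); pivot element 1/2.
After the second pivot the z-row RHS is 9 − (-5)·3 = 24.

24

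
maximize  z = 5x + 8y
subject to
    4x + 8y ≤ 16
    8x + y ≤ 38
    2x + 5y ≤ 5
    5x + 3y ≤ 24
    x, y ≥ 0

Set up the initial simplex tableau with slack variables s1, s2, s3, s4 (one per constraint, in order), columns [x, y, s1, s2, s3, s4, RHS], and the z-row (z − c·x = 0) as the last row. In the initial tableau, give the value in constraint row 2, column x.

Constraint 2 has coefficient 8 on x.

8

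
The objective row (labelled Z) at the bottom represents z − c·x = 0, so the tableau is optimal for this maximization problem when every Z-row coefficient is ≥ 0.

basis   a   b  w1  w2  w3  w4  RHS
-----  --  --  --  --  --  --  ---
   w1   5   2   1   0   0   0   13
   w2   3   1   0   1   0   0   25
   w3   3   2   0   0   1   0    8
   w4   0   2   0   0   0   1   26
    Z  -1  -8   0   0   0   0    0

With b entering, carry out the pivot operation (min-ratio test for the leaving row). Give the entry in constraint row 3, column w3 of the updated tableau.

Ratio test on column b — row 1: 13/2 = 13/2; row 2: 25/1 = 25; row 3: 8/2 = 4; row 4: 26/2 = 13. Minimum is 4 at row 3 (w3 leaves); pivot element 2.
Divide row 3 by 2; eliminate column b from the other rows.
In the new row 3, the w3 entry is the old entry divided by the pivot: 1/2 = 1/2.

1/2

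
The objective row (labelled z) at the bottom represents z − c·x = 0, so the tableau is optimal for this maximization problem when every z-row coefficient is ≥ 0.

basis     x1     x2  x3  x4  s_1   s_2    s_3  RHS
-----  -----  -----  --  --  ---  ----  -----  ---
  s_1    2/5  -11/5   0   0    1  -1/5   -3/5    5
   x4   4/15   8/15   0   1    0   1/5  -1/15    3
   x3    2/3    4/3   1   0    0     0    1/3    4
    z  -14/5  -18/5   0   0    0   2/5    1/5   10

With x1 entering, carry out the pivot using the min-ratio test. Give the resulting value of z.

134/5

Ratio test on column x1 — row 1: 5/(2/5) = 25/2; row 2: 3/(4/15) = 45/4; row 3: 4/(2/3) = 6. Minimum is 6 at row 3 (x3 leaves); pivot element 2/3.
Pivot on row 3; the z-row RHS becomes 10 − (-14/5)·6 = 134/5.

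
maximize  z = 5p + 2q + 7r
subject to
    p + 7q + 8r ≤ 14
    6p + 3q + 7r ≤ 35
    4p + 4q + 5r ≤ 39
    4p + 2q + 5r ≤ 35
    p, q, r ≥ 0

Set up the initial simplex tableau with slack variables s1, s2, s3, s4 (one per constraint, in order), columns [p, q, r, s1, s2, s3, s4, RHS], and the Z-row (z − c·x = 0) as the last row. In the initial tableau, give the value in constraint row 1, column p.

Constraint 1 has coefficient 1 on p.

1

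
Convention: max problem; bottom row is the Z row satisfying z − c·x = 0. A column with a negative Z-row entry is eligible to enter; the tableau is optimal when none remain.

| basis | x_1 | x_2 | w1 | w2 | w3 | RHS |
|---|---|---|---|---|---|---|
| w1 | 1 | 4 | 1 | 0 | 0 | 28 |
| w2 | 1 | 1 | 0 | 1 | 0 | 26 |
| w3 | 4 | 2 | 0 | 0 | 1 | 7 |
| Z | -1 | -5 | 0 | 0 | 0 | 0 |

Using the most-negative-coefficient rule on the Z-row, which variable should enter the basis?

Negative Z-row entries: x_1: -1, x_2: -5.
The most negative is -5 in column x_2, so x_2 enters.

x_2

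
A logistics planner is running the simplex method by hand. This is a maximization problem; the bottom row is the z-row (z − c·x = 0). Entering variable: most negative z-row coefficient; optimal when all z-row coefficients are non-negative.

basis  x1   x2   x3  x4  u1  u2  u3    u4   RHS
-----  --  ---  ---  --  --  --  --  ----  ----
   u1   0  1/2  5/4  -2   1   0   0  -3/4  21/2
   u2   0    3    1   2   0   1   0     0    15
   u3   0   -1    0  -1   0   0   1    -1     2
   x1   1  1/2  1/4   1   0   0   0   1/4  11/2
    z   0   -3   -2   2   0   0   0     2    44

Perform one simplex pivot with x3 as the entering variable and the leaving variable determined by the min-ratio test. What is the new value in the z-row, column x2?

Ratio test on column x3 — row 1: (21/2)/(5/4) = 42/5; row 2: 15/1 = 15; row 3: entry 0 ≤ 0; row 4: (11/2)/(1/4) = 22. Minimum is 42/5 at row 1 (u1 leaves); pivot element 5/4.
Divide row 1 by 5/4; eliminate column x3 from the other rows.
z-row update in column x2: -3 − (-2)·(2/5) = -11/5.

-11/5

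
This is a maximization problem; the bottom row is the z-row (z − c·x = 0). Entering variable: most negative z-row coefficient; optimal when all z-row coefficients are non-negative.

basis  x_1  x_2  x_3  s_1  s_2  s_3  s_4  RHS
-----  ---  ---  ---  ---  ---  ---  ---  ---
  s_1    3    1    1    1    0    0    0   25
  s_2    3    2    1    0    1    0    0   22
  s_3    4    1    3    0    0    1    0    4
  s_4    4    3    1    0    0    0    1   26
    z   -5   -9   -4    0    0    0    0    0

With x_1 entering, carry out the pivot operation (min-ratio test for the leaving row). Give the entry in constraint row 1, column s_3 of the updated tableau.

Ratio test on column x_1 — row 1: 25/3 = 25/3; row 2: 22/3 = 22/3; row 3: 4/4 = 1; row 4: 26/4 = 13/2. Minimum is 1 at row 3 (s_3 leaves); pivot element 4.
Divide row 3 by 4; eliminate column x_1 from the other rows.
Row 1 update in column s_3: 0 − 3·(1/4) = -3/4.

-3/4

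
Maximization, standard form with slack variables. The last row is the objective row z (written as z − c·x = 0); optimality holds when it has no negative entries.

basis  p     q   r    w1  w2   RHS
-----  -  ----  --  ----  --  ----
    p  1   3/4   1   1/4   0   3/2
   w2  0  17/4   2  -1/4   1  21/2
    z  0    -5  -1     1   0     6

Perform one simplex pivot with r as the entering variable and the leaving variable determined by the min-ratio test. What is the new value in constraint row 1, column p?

1

Ratio test on column r — row 1: (3/2)/1 = 3/2; row 2: (21/2)/2 = 21/4. Minimum is 3/2 at row 1 (p leaves); pivot element 1.
Divide row 1 by 1; eliminate column r from the other rows.
In the new row 1, the p entry is the old entry divided by the pivot: 1/1 = 1.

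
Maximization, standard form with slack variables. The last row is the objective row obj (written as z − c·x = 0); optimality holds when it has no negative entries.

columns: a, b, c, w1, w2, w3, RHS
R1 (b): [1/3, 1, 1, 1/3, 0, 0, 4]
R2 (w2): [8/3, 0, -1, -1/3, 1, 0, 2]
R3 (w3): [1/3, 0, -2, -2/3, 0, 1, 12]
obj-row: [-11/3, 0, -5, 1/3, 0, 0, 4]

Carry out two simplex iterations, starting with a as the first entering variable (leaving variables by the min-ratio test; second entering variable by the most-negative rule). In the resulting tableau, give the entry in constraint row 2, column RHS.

2

Ratio test on column a — row 1: 4/(1/3) = 12; row 2: 2/(8/3) = 3/4; row 3: 12/(1/3) = 36. Minimum is 3/4 at row 2 (w2 leaves); pivot element 8/3.
Divide row 2 by 8/3; eliminate column a from the other rows.
Second iteration: most negative obj-row entry is -51/8 in column c, so c enters.
Ratio test on column c — row 1: (15/4)/(9/8) = 10/3; row 2: entry -3/8 ≤ 0; row 3: entry -15/8 ≤ 0. Minimum is 10/3 at row 1 (b leaves); pivot element 9/8.
Divide row 1 by 9/8; eliminate column c from the other rows.
After both pivots, the entry at constraint row 2, column RHS is 2.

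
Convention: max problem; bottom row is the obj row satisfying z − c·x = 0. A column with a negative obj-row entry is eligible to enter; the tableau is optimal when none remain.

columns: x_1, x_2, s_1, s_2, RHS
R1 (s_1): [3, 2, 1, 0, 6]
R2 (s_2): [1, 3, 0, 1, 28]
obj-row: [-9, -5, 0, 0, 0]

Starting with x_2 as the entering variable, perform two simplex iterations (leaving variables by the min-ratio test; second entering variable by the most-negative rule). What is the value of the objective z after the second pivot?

18

Ratio test on column x_2 — row 1: 6/2 = 3; row 2: 28/3 = 28/3. Minimum is 3 at row 1 (s_1 leaves); pivot element 2.
Pivot on row 1; the obj-row RHS becomes 0 − (-5)·3 = 15.
Next entering variable (most negative obj-row entry -3/2): x_1.
Ratio test on column x_1 — row 1: 3/(3/2) = 2; row 2: entry -7/2 ≤ 0. Minimum is 2 at row 1 (x_2 leaves); pivot element 3/2.
After the second pivot the obj-row RHS is 15 − (-3/2)·2 = 18.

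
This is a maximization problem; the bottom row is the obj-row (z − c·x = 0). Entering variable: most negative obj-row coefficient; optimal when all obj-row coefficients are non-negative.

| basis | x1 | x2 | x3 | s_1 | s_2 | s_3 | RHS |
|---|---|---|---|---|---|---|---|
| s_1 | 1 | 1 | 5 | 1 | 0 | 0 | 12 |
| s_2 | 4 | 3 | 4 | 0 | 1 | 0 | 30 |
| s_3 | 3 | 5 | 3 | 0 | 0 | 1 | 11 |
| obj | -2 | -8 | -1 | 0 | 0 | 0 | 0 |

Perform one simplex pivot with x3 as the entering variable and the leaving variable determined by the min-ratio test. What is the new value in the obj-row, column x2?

Ratio test on column x3 — row 1: 12/5 = 12/5; row 2: 30/4 = 15/2; row 3: 11/3 = 11/3. Minimum is 12/5 at row 1 (s_1 leaves); pivot element 5.
Divide row 1 by 5; eliminate column x3 from the other rows.
obj-row update in column x2: -8 − (-1)·(1/5) = -39/5.

-39/5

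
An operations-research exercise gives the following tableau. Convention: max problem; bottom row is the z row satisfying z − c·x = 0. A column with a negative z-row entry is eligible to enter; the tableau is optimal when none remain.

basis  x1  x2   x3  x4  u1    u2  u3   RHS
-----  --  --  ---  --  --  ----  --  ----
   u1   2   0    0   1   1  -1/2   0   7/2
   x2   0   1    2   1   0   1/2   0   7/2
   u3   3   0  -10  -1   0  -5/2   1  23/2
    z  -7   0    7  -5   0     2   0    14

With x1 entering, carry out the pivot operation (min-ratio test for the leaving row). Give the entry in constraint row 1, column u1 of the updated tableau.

Ratio test on column x1 — row 1: (7/2)/2 = 7/4; row 2: entry 0 ≤ 0; row 3: (23/2)/3 = 23/6. Minimum is 7/4 at row 1 (u1 leaves); pivot element 2.
Divide row 1 by 2; eliminate column x1 from the other rows.
In the new row 1, the u1 entry is the old entry divided by the pivot: 1/2 = 1/2.

1/2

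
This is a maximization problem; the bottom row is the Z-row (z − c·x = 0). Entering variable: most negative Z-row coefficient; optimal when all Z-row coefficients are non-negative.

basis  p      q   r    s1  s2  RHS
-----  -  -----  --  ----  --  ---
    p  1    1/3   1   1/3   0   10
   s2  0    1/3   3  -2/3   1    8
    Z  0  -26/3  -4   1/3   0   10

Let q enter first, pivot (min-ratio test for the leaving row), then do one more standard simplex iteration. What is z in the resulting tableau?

Ratio test on column q — row 1: 10/(1/3) = 30; row 2: 8/(1/3) = 24. Minimum is 24 at row 2 (s2 leaves); pivot element 1/3.
Pivot on row 2; the Z-row RHS becomes 10 − (-26/3)·24 = 218.
Next entering variable (most negative Z-row entry -17): s1.
Ratio test on column s1 — row 1: 2/1 = 2; row 2: entry -2 ≤ 0. Minimum is 2 at row 1 (p leaves); pivot element 1.
After the second pivot the Z-row RHS is 218 − (-17)·2 = 252.

252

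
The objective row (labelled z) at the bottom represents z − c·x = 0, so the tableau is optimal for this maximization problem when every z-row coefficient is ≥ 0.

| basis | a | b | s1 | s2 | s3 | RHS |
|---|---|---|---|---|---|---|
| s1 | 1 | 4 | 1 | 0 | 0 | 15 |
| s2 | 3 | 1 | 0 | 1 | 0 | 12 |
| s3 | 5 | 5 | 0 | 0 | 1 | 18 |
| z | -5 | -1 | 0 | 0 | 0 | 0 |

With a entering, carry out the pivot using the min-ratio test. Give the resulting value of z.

18

Ratio test on column a — row 1: 15/1 = 15; row 2: 12/3 = 4; row 3: 18/5 = 18/5. Minimum is 18/5 at row 3 (s3 leaves); pivot element 5.
Pivot on row 3; the z-row RHS becomes 0 − (-5)·(18/5) = 18.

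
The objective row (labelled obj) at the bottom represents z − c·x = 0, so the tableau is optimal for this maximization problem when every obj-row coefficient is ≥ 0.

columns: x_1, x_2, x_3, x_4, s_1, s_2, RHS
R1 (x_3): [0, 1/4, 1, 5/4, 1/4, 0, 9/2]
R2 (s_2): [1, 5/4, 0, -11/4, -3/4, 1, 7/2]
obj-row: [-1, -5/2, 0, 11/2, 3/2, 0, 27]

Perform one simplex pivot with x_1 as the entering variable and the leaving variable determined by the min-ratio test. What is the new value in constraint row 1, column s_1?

Ratio test on column x_1 — row 1: entry 0 ≤ 0; row 2: (7/2)/1 = 7/2. Minimum is 7/2 at row 2 (s_2 leaves); pivot element 1.
Divide row 2 by 1; eliminate column x_1 from the other rows.
Row 1 update in column s_1: 1/4 − 0·(-3/4) = 1/4.

1/4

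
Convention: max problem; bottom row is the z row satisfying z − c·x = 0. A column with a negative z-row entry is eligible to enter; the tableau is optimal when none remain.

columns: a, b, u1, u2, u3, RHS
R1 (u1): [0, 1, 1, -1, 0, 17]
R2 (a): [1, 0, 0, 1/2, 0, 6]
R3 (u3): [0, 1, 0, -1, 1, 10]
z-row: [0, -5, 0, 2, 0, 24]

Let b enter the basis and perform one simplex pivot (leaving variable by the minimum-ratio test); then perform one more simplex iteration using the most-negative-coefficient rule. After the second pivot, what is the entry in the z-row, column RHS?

110

Ratio test on column b — row 1: 17/1 = 17; row 2: entry 0 ≤ 0; row 3: 10/1 = 10. Minimum is 10 at row 3 (u3 leaves); pivot element 1.
Divide row 3 by 1; eliminate column b from the other rows.
Second iteration: most negative z-row entry is -3 in column u2, so u2 enters.
Ratio test on column u2 — row 1: entry 0 ≤ 0; row 2: 6/(1/2) = 12; row 3: entry -1 ≤ 0. Minimum is 12 at row 2 (a leaves); pivot element 1/2.
Divide row 2 by 1/2; eliminate column u2 from the other rows.
After both pivots, the entry at the z-row, column RHS is 110.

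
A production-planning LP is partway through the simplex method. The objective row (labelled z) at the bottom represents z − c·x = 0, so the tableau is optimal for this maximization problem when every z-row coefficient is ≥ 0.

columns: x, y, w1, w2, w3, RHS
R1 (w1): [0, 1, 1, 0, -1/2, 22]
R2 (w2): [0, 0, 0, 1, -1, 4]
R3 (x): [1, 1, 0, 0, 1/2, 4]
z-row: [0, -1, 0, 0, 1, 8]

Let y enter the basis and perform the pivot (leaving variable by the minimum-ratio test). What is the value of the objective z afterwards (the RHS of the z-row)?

Ratio test on column y — row 1: 22/1 = 22; row 2: entry 0 ≤ 0; row 3: 4/1 = 4. Minimum is 4 at row 3 (x leaves); pivot element 1.
Pivot on row 3; the z-row RHS becomes 8 − (-1)·4 = 12.

12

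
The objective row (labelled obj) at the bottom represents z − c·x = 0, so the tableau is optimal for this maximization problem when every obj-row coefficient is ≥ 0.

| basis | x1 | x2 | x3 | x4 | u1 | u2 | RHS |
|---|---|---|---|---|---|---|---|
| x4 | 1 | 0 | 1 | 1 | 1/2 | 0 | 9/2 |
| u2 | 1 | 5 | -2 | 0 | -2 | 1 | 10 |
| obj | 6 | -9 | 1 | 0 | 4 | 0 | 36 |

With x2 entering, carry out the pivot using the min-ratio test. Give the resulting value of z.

54

Ratio test on column x2 — row 1: entry 0 ≤ 0; row 2: 10/5 = 2. Minimum is 2 at row 2 (u2 leaves); pivot element 5.
Pivot on row 2; the obj-row RHS becomes 36 − (-9)·2 = 54.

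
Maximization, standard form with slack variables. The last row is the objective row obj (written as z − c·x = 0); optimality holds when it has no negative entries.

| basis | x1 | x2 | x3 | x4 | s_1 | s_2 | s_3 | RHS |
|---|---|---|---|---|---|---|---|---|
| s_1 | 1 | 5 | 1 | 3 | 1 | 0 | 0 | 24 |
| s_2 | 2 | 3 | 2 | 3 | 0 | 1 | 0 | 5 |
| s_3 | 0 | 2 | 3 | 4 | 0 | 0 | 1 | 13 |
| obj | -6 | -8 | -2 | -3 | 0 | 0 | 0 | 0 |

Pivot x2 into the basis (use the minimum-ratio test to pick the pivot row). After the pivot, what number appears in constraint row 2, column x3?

Ratio test on column x2 — row 1: 24/5 = 24/5; row 2: 5/3 = 5/3; row 3: 13/2 = 13/2. Minimum is 5/3 at row 2 (s_2 leaves); pivot element 3.
Divide row 2 by 3; eliminate column x2 from the other rows.
In the new row 2, the x3 entry is the old entry divided by the pivot: 2/3 = 2/3.

2/3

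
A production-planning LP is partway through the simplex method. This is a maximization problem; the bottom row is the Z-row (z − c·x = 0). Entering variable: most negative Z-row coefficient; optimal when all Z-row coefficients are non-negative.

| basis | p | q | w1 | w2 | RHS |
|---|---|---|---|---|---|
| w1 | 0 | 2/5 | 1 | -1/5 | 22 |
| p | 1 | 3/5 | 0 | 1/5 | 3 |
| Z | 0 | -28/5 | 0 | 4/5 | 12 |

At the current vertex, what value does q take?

q is not in the basis, so in the current basic feasible solution q = 0.

0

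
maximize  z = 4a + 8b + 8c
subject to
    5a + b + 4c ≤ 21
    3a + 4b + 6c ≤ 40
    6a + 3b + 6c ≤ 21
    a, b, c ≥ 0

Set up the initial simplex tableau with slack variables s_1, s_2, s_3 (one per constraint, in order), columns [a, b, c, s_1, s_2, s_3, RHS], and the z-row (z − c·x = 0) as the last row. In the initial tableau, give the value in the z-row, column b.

The z-row carries the negated objective coefficients: the b entry is -8.

-8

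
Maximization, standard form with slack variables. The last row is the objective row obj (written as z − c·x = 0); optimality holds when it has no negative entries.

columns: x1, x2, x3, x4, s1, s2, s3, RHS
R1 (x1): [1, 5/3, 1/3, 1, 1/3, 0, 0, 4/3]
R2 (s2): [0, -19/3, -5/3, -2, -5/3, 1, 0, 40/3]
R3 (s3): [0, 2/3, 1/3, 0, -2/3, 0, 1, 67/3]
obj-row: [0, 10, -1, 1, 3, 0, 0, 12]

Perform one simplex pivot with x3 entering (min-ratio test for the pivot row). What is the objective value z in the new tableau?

Ratio test on column x3 — row 1: (4/3)/(1/3) = 4; row 2: entry -5/3 ≤ 0; row 3: (67/3)/(1/3) = 67. Minimum is 4 at row 1 (x1 leaves); pivot element 1/3.
Pivot on row 1; the obj-row RHS becomes 12 − (-1)·4 = 16.

16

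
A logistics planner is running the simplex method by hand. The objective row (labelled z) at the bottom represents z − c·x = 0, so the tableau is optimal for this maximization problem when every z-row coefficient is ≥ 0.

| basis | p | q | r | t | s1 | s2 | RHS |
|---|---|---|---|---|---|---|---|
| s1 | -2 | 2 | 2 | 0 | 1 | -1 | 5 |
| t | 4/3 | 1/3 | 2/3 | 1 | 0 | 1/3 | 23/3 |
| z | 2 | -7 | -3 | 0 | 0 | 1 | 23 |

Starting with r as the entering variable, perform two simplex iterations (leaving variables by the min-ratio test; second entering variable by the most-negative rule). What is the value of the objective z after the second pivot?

Ratio test on column r — row 1: 5/2 = 5/2; row 2: (23/3)/(2/3) = 23/2. Minimum is 5/2 at row 1 (s1 leaves); pivot element 2.
Pivot on row 1; the z-row RHS becomes 23 − (-3)·(5/2) = 61/2.
Next entering variable (most negative z-row entry -4): q.
Ratio test on column q — row 1: (5/2)/1 = 5/2; row 2: entry -1/3 ≤ 0. Minimum is 5/2 at row 1 (r leaves); pivot element 1.
After the second pivot the z-row RHS is 61/2 − (-4)·(5/2) = 81/2.

81/2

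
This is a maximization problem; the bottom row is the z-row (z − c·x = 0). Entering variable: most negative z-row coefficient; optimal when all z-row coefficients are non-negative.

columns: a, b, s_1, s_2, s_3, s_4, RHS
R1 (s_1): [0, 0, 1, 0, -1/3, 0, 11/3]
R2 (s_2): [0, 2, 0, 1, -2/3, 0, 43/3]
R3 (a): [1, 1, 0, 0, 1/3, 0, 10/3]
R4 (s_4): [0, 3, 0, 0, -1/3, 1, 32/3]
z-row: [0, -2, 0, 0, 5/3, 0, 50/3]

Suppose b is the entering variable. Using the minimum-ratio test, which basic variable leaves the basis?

a

Column b entries and ratios — s_1: 0 ≤ 0, skip; s_2: (43/3)/2 = 43/6; a: (10/3)/1 = 10/3; s_4: (32/3)/3 = 32/9.
Smallest ratio is 10/3 in the row of a, so a leaves.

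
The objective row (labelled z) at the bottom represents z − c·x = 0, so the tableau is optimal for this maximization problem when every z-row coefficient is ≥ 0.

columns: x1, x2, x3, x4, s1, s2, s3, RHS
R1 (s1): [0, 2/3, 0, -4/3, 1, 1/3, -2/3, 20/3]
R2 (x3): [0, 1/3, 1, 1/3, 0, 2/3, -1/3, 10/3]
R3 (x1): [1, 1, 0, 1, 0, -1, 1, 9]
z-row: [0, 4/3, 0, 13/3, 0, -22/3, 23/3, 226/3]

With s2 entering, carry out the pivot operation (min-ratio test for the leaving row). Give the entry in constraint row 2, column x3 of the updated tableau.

3/2

Ratio test on column s2 — row 1: (20/3)/(1/3) = 20; row 2: (10/3)/(2/3) = 5; row 3: entry -1 ≤ 0. Minimum is 5 at row 2 (x3 leaves); pivot element 2/3.
Divide row 2 by 2/3; eliminate column s2 from the other rows.
In the new row 2, the x3 entry is the old entry divided by the pivot: 1/(2/3) = 3/2.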